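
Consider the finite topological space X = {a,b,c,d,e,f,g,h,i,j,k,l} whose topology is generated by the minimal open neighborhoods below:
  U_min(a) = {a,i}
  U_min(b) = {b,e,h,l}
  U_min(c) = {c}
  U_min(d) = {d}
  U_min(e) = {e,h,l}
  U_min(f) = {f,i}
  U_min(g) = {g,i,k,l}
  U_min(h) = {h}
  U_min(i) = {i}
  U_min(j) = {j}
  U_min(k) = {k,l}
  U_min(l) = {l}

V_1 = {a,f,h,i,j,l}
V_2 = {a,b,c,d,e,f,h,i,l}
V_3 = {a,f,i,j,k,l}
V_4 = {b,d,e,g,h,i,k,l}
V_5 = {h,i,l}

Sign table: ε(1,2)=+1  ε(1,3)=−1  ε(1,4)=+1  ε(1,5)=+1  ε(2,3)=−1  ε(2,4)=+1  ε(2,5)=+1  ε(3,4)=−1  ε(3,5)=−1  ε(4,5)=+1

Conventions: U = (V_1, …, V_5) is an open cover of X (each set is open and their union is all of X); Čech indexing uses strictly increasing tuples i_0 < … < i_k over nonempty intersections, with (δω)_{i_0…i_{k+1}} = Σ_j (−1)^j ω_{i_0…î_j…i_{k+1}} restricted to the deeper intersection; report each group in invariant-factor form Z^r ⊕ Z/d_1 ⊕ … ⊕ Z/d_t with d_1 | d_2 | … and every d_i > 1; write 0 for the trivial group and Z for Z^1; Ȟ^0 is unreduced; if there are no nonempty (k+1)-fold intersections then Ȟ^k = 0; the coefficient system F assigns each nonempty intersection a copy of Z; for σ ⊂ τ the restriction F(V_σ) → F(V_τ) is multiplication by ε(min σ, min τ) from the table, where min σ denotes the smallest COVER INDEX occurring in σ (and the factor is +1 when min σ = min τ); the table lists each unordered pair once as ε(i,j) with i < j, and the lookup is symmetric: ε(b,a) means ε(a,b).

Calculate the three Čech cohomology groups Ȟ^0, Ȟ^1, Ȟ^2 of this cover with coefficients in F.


nerve of the cover:
  V12={a,f,h,i,l} V13={a,f,i,j,l} V14={h,i,l} V15={h,i,l} V23={a,f,i,l} V24={b,d,e,h,i,l} V25={h,i,l} V34={i,k,l} V35={i,l} V45={h,i,l}
  V123={a,f,i,l} V124={h,i,l} V125={h,i,l} V134={i,l} V135={i,l} V145={h,i,l} V234={i,l} V235={i,l} V245={h,i,l} V345={i,l}
  V1234={i,l} V1235={i,l} V1245={h,i,l} V1345={i,l} V2345={i,l}
  V12345={i,l}
C dims 5,10,10,5; δ0: rk 4, SNF 1^4; δ1: rk 6, SNF 1^6; δ2: rk 4, SNF 1^4
Ȟ^0 = (5 − 4) − 0 = 1, so Ȟ^0 ≅ Z
Ȟ^1 = (10 − 6) − 4 = 0, so Ȟ^1 ≅ 0
Ȟ^2 = (10 − 4) − 6 = 0, so Ȟ^2 ≅ 0

Ȟ^0 = Z; Ȟ^1 = 0; Ȟ^2 = 0


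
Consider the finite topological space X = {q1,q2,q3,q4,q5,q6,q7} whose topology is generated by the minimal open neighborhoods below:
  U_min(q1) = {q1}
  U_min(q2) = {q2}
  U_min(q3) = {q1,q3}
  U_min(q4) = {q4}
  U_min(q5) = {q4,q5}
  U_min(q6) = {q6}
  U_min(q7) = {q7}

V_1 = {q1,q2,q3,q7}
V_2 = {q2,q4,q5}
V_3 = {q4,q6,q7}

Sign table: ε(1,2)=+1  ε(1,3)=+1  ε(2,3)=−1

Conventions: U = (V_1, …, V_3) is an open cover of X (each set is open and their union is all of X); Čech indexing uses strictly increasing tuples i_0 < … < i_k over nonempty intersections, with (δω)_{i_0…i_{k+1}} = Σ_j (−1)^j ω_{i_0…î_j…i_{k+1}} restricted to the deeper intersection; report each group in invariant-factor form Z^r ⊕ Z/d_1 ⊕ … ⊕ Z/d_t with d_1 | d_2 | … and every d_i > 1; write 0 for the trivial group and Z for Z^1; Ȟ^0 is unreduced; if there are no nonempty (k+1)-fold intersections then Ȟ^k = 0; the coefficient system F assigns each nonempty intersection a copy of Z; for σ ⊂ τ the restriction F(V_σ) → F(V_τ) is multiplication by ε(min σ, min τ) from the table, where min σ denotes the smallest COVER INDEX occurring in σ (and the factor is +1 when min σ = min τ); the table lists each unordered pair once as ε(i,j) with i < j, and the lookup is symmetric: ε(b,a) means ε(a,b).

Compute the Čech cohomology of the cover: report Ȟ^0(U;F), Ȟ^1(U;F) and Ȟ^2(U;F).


nerve simplices:
  V12={q2} V13={q7} V23={q4}
C dims 3,3; δ0: rk 3, SNF 1^2·2
degree 0: 3−3−0 = 0 → Ȟ^0 ≅ 0
degree 1: 3−0−3 = 0 plus torsion [2] → Ȟ^1 ≅ Z/2
degree 2: 0−0−0 = 0 → Ȟ^2 ≅ 0

Ȟ^0(U;F) ≅ 0, Ȟ^1(U;F) ≅ Z/2, Ȟ^2(U;F) ≅ 0


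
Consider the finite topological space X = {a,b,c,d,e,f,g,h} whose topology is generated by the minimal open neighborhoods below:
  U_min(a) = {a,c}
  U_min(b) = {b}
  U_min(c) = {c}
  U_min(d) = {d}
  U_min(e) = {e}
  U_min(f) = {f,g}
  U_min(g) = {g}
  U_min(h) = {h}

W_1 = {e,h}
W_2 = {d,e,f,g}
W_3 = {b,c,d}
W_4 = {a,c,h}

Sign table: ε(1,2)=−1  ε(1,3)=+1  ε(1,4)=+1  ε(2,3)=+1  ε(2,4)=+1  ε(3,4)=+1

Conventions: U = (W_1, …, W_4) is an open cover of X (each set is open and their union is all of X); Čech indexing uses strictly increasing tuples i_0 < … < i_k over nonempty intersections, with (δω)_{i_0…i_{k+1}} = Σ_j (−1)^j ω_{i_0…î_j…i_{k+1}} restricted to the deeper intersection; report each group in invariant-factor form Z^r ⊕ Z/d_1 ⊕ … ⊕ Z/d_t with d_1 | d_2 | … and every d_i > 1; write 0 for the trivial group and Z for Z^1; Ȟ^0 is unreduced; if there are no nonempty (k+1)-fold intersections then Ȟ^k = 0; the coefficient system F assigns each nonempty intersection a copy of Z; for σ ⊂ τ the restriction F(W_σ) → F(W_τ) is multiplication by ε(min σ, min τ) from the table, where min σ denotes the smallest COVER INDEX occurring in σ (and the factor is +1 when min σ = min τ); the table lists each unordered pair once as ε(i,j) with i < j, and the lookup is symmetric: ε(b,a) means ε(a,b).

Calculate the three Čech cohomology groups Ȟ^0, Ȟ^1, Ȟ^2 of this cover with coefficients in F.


nerve simplices:
  W12={e} W14={h} W23={d} W34={c}
C dims 4,4; δ0: rk 4, SNF 1^3·2
degree 0: 4−4−0 = 0 → Ȟ^0 ≅ 0
degree 1: 4−0−4 = 0 plus torsion [2] → Ȟ^1 ≅ Z/2
degree 2: 0−0−0 = 0 → Ȟ^2 ≅ 0

Ȟ^0 ≅ 0,  Ȟ^1 ≅ Z/2,  Ȟ^2 ≅ 0


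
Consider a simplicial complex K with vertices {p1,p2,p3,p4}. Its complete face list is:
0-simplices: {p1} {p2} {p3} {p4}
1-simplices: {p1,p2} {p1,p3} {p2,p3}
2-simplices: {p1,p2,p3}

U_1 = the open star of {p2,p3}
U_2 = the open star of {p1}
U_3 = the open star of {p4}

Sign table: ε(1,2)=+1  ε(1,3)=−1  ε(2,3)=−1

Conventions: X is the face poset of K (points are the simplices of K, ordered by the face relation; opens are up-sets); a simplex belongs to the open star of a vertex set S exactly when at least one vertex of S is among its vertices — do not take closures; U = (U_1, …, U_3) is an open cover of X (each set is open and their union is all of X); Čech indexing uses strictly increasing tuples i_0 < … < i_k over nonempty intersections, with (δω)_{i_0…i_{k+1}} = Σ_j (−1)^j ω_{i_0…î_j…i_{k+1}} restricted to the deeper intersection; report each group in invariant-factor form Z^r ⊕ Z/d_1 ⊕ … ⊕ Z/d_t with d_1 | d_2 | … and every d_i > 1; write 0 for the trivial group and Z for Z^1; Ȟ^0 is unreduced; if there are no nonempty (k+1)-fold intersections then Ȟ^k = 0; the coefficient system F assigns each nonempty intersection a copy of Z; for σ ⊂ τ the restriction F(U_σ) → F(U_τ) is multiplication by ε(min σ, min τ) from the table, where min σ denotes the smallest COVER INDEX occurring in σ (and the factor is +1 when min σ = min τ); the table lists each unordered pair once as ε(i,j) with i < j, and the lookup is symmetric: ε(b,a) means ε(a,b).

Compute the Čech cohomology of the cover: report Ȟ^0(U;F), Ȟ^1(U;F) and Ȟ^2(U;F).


cover nerve:
  U1={{p2},{p3},{p1,p2},{p1,p3},{p2,p3},{p1,p2,p3}} U2={{p1},{p1,p2},{p1,p3},{p1,p2,p3}} U3={{p4}}
  U12={{p1,p2},{p1,p3},{p1,p2,p3}}
C dims 3,1; δ0: rk 1, SNF 1^1
Ȟ^0: (3−1)−0=2 ⇒ Z^2
Ȟ^1: (1−0)−1=0 ⇒ 0
Ȟ^2: (0−0)−0=0 ⇒ 0

Ȟ^0 = Z^2, Ȟ^1 = 0, Ȟ^2 = 0


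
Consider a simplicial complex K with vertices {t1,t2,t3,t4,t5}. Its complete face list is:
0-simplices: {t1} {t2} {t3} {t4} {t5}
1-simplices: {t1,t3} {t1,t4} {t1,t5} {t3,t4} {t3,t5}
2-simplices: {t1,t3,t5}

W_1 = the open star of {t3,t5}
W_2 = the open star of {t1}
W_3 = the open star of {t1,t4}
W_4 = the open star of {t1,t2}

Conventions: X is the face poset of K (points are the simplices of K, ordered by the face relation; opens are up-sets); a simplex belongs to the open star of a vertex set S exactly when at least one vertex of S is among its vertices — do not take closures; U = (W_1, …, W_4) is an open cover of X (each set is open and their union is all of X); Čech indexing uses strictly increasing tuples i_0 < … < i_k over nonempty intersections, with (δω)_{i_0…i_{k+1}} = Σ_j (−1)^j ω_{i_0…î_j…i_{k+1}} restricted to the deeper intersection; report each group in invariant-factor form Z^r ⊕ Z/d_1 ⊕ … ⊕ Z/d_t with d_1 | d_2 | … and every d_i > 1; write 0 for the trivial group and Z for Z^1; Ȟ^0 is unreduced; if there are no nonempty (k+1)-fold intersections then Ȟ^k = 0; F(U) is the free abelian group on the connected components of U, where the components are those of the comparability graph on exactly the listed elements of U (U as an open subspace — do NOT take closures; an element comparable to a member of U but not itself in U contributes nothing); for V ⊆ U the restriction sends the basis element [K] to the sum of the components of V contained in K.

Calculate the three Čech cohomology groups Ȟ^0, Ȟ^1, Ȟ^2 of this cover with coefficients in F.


Ȟ^0(U;F) ≅ Z^2,  Ȟ^1(U;F) ≅ Z,  Ȟ^2(U;F) ≅ 0

nerve simplices:
  W1={{t3},{t5},{t1,t3},{t1,t5},{t3,t4},{t3,t5},{t1,t3,t5}} W2={{t1},{t1,t3},{t1,t4},{t1,t5},{t1,t3,t5}} W3={{t1},{t4},{t1,t3},{t1,t4},{t1,t5},{t3,t4},{t1,t3,t5}} W4={{t1},{t2},{t1,t3},{t1,t4},{t1,t5},{t1,t3,t5}}
  W12={{t1,t3},{t1,t5},{t1,t3,t5}} W13={{t1,t3},{t1,t5},{t3,t4},{t1,t3,t5}} W14={{t1,t3},{t1,t5},{t1,t3,t5}} W23={{t1},{t1,t3},{t1,t4},{t1,t5},{t1,t3,t5}} W24={{t1},{t1,t3},{t1,t4},{t1,t5},{t1,t3,t5}} W34={{t1},{t1,t3},{t1,t4},{t1,t5},{t1,t3,t5}}
  W123={{t1,t3},{t1,t5},{t1,t3,t5}} W124={{t1,t3},{t1,t5},{t1,t3,t5}} W134={{t1,t3},{t1,t5},{t1,t3,t5}} W234={{t1},{t1,t3},{t1,t4},{t1,t5},{t1,t3,t5}}
  W1234={{t1,t3},{t1,t5},{t1,t3,t5}}
components per intersection:
  W1: {{t3},{t5},{t1,t3},{t1,t5},{t3,t4},{t3,t5},{t1,t3,t5}}
  W2: {{t1},{t1,t3},{t1,t4},{t1,t5},{t1,t3,t5}}
  W3: {{t1},{t4},{t1,t3},{t1,t4},{t1,t5},{t3,t4},{t1,t3,t5}}
  W4: {{t1},{t1,t3},{t1,t4},{t1,t5},{t1,t3,t5}} {{t2}}
  W12: {{t1,t3},{t1,t5},{t1,t3,t5}}
  W13: {{t1,t3},{t1,t5},{t1,t3,t5}} {{t3,t4}}
  W14: {{t1,t3},{t1,t5},{t1,t3,t5}}
  W23: {{t1},{t1,t3},{t1,t4},{t1,t5},{t1,t3,t5}}
  W24: {{t1},{t1,t3},{t1,t4},{t1,t5},{t1,t3,t5}}
  W34: {{t1},{t1,t3},{t1,t4},{t1,t5},{t1,t3,t5}}
  W123: {{t1,t3},{t1,t5},{t1,t3,t5}}
  W124: {{t1,t3},{t1,t5},{t1,t3,t5}}
  W134: {{t1,t3},{t1,t5},{t1,t3,t5}}
  W234: {{t1},{t1,t3},{t1,t4},{t1,t5},{t1,t3,t5}}
  W1234: {{t1,t3},{t1,t5},{t1,t3,t5}}
C dims 5,7,4,1; δ0: rk 3, SNF 1^3; δ1: rk 3, SNF 1^3; δ2: rk 1, SNF 1^1
degree 0: 5−3−0 = 2 → Ȟ^0 ≅ Z^2
degree 1: 7−3−3 = 1 → Ȟ^1 ≅ Z
degree 2: 4−1−3 = 0 → Ȟ^2 ≅ 0


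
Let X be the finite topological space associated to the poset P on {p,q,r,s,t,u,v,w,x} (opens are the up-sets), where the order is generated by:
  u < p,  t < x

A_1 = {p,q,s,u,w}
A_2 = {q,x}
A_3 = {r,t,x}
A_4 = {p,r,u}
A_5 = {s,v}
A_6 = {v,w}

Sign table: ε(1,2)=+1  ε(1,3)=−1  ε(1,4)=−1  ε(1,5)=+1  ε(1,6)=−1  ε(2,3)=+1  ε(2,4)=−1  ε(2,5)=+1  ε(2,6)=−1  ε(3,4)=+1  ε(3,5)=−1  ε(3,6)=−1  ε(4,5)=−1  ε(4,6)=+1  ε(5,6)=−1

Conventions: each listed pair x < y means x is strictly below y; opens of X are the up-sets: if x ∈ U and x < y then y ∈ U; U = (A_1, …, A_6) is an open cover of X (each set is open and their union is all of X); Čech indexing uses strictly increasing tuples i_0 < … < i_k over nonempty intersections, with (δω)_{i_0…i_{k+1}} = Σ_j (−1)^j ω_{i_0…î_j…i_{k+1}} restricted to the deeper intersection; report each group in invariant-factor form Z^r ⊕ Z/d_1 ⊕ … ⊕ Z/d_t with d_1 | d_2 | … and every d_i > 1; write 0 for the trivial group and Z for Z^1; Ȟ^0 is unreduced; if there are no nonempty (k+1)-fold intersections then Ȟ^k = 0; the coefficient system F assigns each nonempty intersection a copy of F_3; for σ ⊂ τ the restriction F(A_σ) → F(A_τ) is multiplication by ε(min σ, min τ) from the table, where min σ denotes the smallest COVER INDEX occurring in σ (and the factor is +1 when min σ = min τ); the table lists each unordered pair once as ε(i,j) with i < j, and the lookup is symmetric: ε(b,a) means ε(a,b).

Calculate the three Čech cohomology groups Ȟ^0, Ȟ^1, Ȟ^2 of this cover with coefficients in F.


intersection data:
  A12={q} A14={p,u} A15={s} A16={w} A23={x} A34={r} A56={v}
C dims 6,7; δ0: rk_F3 6
Ȟ^0 = (6 − 6) − 0 = 0, so Ȟ^0 ≅ 0
Ȟ^1 = (7 − 0) − 6 = 1, so Ȟ^1 ≅ Z/3
Ȟ^2 = (0 − 0) − 0 = 0, so Ȟ^2 ≅ 0

Ȟ^0 ≅ 0, Ȟ^1 ≅ Z/3 and Ȟ^2 ≅ 0


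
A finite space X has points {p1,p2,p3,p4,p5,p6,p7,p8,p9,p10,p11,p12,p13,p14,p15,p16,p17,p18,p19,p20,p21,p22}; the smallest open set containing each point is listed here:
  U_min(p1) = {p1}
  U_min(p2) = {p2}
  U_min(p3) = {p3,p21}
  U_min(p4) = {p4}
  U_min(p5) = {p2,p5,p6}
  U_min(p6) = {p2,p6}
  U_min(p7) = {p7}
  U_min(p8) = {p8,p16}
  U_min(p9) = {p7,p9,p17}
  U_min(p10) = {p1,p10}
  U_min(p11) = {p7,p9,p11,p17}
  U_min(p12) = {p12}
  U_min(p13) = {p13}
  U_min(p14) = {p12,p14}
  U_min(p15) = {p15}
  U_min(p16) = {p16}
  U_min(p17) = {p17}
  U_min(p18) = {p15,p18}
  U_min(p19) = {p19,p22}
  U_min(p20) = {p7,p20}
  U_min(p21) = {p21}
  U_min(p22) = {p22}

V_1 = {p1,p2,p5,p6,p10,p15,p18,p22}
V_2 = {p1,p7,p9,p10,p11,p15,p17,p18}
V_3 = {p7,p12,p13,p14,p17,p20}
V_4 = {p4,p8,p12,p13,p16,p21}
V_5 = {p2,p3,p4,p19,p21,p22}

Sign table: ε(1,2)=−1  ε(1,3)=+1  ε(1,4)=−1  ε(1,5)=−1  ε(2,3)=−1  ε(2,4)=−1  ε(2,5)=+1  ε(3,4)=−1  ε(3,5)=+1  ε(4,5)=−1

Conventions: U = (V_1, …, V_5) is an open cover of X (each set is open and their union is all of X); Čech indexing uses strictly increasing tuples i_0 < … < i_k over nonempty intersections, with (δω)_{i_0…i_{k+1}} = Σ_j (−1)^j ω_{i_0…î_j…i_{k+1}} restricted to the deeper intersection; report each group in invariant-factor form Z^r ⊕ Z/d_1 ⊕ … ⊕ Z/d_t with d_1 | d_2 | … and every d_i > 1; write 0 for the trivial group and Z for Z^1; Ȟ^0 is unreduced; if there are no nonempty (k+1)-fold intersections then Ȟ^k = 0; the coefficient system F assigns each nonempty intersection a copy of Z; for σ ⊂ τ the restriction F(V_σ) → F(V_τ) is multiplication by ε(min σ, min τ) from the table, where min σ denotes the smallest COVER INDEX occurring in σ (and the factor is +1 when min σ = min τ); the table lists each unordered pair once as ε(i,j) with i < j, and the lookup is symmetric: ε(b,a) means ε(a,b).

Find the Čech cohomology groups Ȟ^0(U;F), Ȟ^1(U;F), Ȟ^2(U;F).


Ȟ^0 ≅ 0; Ȟ^1 ≅ Z/2; Ȟ^2 ≅ 0

cover nerve:
  V12={p1,p10,p15,p18} V15={p2,p22} V23={p7,p17} V34={p12,p13} V45={p4,p21}
C dims 5,5; δ0: rk 5, SNF 1^4·2
Ȟ^0: (5−5)−0=0 ⇒ 0
Ȟ^1: (5−0)−5=0 plus torsion [2] ⇒ Z/2
Ȟ^2: (0−0)−0=0 ⇒ 0


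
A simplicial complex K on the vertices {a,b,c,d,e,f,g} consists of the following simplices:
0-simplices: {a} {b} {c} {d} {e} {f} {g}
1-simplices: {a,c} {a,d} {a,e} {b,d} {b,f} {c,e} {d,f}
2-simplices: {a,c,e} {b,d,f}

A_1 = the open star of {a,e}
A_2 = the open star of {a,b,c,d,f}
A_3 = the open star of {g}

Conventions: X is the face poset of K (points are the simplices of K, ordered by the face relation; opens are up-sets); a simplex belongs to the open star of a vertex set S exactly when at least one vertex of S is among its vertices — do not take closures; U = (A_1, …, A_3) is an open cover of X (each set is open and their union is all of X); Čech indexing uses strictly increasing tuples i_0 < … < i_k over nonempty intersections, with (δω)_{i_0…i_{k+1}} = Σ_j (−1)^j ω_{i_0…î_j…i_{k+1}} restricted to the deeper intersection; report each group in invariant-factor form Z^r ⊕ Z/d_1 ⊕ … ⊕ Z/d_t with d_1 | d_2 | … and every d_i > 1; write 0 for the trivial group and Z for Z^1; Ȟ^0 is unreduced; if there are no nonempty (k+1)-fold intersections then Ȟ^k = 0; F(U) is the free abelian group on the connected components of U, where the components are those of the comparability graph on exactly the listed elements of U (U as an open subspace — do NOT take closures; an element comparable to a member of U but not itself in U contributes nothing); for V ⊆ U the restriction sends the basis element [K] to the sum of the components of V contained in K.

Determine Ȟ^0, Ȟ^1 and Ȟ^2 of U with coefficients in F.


cover nerve:
  A1={{a},{e},{a,c},{a,d},{a,e},{c,e},{a,c,e}} A2={{a},{b},{c},{d},{f},{a,c},{a,d},{a,e},{b,d},{b,f},{c,e},{d,f},{a,c,e},{b,d,f}} A3={{g}}
  A12={{a},{a,c},{a,d},{a,e},{c,e},{a,c,e}}
components per intersection:
  A1: {{a},{e},{a,c},{a,d},{a,e},{c,e},{a,c,e}}
  A2: {{a},{b},{c},{d},{f},{a,c},{a,d},{a,e},{b,d},{b,f},{c,e},{d,f},{a,c,e},{b,d,f}}
  A3: {{g}}
  A12: {{a},{a,c},{a,d},{a,e},{c,e},{a,c,e}}
C dims 3,1; δ0: rk 1, SNF 1^1
Ȟ^0: (3−1)−0=2 ⇒ Z^2
Ȟ^1: (1−0)−1=0 ⇒ 0
Ȟ^2: (0−0)−0=0 ⇒ 0

Ȟ^0 = Z^2, Ȟ^1 = 0, Ȟ^2 = 0


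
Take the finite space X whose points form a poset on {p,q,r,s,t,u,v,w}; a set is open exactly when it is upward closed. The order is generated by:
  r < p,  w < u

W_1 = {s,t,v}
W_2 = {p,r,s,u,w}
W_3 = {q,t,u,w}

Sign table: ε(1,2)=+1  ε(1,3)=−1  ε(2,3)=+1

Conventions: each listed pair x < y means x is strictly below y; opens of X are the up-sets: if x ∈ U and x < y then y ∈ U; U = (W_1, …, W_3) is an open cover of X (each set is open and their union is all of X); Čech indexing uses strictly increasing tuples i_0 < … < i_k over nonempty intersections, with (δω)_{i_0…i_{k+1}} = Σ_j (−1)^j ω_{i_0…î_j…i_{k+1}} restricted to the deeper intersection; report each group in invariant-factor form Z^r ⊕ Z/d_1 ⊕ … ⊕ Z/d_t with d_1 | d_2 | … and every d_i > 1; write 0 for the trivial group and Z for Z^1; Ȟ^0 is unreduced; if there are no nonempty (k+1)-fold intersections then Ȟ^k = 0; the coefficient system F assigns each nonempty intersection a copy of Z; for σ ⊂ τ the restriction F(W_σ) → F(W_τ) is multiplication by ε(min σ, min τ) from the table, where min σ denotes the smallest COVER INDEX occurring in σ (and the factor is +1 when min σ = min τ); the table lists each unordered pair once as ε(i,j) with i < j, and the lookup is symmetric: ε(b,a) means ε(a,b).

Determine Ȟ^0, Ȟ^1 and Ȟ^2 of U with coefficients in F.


Ȟ^0(U;F) ≅ 0; Ȟ^1(U;F) ≅ Z/2; Ȟ^2(U;F) ≅ 0

nerve of the cover:
  W12={s} W13={t} W23={u,w}
C dims 3,3; δ0: rk 3, SNF 1^2·2
Ȟ^0 = (3 − 3) − 0 = 0, so Ȟ^0 ≅ 0
Ȟ^1 = (3 − 0) − 3 = 0 plus torsion [2], so Ȟ^1 ≅ Z/2
Ȟ^2 = (0 − 0) − 0 = 0, so Ȟ^2 ≅ 0


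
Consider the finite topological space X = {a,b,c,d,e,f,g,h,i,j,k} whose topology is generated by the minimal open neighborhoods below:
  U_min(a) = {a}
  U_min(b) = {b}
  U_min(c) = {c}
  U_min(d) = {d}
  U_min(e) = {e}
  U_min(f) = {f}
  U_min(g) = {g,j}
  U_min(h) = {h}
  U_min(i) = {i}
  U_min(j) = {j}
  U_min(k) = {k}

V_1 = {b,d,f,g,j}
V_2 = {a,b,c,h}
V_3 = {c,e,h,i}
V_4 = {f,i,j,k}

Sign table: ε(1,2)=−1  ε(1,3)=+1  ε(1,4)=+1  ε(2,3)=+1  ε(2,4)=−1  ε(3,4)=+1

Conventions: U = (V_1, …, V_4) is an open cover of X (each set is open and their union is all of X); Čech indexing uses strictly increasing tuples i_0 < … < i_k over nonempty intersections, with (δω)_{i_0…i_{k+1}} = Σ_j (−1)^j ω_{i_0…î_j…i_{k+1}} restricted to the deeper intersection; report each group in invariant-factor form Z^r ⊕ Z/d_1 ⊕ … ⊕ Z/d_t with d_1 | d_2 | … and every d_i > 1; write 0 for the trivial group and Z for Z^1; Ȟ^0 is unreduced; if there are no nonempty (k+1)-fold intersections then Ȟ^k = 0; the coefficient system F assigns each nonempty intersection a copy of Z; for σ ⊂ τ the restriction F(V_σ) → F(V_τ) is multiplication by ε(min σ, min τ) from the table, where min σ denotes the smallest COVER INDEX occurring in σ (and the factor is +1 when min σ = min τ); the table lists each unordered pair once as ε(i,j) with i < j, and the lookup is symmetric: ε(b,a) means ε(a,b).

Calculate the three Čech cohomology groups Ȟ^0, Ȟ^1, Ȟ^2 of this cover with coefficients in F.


Ȟ^0 = 0,  Ȟ^1 = Z/2,  Ȟ^2 = 0

cover nerve:
  V12={b} V14={f,j} V23={c,h} V34={i}
C dims 4,4; δ0: rk 4, SNF 1^3·2
Ȟ^0: (4−4)−0=0 ⇒ 0
Ȟ^1: (4−0)−4=0 plus torsion [2] ⇒ Z/2
Ȟ^2: (0−0)−0=0 ⇒ 0


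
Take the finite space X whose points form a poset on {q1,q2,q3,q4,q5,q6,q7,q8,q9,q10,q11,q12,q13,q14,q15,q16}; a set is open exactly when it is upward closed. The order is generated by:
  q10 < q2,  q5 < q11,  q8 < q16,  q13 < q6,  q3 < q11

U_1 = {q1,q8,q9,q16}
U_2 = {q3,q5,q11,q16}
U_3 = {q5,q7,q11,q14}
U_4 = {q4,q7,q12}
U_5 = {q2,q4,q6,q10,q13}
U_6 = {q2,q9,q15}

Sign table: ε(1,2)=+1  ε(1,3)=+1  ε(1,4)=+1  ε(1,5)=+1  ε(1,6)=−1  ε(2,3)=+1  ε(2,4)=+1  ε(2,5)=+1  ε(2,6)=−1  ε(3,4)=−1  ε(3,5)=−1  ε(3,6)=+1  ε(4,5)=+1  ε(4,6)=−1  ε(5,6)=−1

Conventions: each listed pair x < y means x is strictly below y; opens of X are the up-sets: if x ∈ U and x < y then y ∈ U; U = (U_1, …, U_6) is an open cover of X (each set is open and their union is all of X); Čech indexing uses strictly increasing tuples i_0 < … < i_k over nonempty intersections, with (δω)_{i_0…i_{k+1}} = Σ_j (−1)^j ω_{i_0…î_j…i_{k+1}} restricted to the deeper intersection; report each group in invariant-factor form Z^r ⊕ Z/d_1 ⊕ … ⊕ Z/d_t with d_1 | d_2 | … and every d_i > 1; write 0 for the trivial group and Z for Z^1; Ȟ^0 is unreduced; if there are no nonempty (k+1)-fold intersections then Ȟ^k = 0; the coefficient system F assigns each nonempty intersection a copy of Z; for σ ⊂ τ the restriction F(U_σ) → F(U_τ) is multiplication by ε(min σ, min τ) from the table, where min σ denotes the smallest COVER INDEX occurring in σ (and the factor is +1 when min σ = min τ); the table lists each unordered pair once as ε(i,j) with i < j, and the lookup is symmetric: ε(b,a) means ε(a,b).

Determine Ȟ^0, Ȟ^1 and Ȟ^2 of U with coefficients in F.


nerve simplices:
  U12={q16} U16={q9} U23={q5,q11} U34={q7} U45={q4} U56={q2}
C dims 6,6; δ0: rk 6, SNF 1^5·2
degree 0: 6−6−0 = 0 → Ȟ^0 ≅ 0
degree 1: 6−0−6 = 0 plus torsion [2] → Ȟ^1 ≅ Z/2
degree 2: 0−0−0 = 0 → Ȟ^2 ≅ 0

Ȟ^0 = 0; Ȟ^1 = Z/2; Ȟ^2 = 0


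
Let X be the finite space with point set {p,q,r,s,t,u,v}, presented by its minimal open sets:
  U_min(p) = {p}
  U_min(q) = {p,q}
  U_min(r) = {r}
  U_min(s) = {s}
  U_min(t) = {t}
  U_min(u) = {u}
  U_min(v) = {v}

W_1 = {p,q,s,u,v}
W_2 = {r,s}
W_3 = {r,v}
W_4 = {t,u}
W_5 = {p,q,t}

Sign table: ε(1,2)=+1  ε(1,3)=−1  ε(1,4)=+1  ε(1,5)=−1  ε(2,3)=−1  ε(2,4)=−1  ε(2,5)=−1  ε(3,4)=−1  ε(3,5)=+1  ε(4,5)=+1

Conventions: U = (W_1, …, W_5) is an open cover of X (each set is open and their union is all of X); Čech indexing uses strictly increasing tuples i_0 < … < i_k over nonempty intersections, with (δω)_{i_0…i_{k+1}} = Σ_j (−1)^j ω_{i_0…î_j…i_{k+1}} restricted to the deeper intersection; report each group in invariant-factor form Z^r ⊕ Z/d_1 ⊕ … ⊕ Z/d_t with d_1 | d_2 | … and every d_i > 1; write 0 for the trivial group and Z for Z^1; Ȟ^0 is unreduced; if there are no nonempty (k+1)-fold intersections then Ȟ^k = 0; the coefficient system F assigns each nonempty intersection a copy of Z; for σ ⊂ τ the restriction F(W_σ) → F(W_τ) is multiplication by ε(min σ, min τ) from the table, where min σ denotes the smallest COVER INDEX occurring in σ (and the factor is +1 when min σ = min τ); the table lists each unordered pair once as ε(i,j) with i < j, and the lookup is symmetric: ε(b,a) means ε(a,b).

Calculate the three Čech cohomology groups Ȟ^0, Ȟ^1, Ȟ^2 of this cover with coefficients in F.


nonempty intersections:
  W12={s} W13={v} W14={u} W15={p,q} W23={r} W45={t}
C dims 5,6; δ0: rk 5, SNF 1^4·2
Ȟ^0: (5−5)−0=0 ⇒ 0
Ȟ^1: (6−0)−5=1 plus torsion [2] ⇒ Z ⊕ Z/2
Ȟ^2: (0−0)−0=0 ⇒ 0

Ȟ^0 = 0,  Ȟ^1 = Z ⊕ Z/2,  Ȟ^2 = 0


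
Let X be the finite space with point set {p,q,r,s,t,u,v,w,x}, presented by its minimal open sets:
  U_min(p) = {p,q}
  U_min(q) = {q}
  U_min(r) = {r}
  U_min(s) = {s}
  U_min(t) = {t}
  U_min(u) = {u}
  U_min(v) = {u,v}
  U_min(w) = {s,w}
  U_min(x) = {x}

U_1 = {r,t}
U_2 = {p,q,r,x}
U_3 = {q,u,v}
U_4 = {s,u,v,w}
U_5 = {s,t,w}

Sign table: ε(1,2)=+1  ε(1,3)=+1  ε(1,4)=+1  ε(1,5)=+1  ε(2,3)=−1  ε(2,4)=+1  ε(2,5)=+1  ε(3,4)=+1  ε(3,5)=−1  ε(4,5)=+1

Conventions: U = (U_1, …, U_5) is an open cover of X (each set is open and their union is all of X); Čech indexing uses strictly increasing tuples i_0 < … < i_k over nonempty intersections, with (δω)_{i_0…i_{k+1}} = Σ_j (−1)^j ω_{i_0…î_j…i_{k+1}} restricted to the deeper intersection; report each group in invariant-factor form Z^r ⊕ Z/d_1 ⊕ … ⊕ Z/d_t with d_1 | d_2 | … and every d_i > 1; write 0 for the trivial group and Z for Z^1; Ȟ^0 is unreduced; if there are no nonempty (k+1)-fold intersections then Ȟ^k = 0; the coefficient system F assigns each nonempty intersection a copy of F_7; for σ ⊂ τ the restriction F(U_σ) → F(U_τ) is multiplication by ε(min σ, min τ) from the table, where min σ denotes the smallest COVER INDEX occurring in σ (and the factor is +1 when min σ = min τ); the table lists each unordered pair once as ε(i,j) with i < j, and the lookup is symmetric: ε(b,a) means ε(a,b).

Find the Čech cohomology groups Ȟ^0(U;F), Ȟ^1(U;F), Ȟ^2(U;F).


nerve simplices:
  U12={r} U15={t} U23={q} U34={u,v} U45={s,w}
C dims 5,5; δ0: rk_F7 5
degree 0: 5−5−0 = 0 → Ȟ^0 ≅ 0
degree 1: 5−0−5 = 0 → Ȟ^1 ≅ 0
degree 2: 0−0−0 = 0 → Ȟ^2 ≅ 0

Ȟ^0(U;F) ≅ 0, Ȟ^1(U;F) ≅ 0, Ȟ^2(U;F) ≅ 0


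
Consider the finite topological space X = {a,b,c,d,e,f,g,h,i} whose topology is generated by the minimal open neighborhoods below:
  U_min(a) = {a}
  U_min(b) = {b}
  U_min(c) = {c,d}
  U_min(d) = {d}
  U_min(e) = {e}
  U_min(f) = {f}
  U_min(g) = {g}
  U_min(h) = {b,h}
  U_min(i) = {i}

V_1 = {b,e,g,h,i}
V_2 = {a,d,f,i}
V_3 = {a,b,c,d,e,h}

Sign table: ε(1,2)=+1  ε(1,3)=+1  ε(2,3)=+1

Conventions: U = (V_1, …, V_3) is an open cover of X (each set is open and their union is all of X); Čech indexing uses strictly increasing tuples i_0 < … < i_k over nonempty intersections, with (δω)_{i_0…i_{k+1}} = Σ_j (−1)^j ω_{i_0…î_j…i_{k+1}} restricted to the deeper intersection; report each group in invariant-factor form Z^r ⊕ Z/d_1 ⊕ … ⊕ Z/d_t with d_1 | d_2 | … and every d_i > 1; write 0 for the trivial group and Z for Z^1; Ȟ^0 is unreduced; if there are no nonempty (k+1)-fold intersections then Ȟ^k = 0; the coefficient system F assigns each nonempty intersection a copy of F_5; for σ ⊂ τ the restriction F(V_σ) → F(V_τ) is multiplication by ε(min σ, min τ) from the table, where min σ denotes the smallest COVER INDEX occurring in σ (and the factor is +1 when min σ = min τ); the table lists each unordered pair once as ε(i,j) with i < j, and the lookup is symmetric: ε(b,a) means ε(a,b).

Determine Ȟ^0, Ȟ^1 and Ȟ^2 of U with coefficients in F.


Ȟ^0(U;F) ≅ Z/5,  Ȟ^1(U;F) ≅ Z/5,  Ȟ^2(U;F) ≅ 0

cover nerve:
  V12={i} V13={b,e,h} V23={a,d}
C dims 3,3; δ0: rk_F5 2
Ȟ^0: (3−2)−0=1 ⇒ Z/5
Ȟ^1: (3−0)−2=1 ⇒ Z/5
Ȟ^2: (0−0)−0=0 ⇒ 0


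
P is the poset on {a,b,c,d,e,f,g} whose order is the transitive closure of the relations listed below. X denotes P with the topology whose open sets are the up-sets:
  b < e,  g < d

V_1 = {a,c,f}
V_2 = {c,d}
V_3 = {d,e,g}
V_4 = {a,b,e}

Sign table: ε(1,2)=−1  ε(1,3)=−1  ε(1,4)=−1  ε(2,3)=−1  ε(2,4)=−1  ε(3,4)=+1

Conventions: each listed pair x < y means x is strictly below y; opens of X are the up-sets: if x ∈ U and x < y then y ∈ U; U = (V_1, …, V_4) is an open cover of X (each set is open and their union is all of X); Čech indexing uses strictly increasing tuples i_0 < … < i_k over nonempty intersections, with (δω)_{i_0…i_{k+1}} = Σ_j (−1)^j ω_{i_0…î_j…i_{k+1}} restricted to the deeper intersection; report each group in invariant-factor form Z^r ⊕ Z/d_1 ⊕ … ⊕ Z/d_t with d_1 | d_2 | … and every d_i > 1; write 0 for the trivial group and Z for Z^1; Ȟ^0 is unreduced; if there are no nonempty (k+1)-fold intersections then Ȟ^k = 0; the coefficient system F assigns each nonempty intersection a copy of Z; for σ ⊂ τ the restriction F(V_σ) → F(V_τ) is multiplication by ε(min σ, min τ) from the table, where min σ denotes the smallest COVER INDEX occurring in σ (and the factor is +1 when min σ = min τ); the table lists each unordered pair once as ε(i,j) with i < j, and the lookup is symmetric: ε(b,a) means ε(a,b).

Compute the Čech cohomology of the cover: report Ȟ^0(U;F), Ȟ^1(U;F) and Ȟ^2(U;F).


nerve simplices:
  V12={c} V14={a} V23={d} V34={e}
C dims 4,4; δ0: rk 4, SNF 1^3·2
degree 0: 4−4−0 = 0 → Ȟ^0 ≅ 0
degree 1: 4−0−4 = 0 plus torsion [2] → Ȟ^1 ≅ Z/2
degree 2: 0−0−0 = 0 → Ȟ^2 ≅ 0

Ȟ^0 = 0; Ȟ^1 = Z/2; Ȟ^2 = 0


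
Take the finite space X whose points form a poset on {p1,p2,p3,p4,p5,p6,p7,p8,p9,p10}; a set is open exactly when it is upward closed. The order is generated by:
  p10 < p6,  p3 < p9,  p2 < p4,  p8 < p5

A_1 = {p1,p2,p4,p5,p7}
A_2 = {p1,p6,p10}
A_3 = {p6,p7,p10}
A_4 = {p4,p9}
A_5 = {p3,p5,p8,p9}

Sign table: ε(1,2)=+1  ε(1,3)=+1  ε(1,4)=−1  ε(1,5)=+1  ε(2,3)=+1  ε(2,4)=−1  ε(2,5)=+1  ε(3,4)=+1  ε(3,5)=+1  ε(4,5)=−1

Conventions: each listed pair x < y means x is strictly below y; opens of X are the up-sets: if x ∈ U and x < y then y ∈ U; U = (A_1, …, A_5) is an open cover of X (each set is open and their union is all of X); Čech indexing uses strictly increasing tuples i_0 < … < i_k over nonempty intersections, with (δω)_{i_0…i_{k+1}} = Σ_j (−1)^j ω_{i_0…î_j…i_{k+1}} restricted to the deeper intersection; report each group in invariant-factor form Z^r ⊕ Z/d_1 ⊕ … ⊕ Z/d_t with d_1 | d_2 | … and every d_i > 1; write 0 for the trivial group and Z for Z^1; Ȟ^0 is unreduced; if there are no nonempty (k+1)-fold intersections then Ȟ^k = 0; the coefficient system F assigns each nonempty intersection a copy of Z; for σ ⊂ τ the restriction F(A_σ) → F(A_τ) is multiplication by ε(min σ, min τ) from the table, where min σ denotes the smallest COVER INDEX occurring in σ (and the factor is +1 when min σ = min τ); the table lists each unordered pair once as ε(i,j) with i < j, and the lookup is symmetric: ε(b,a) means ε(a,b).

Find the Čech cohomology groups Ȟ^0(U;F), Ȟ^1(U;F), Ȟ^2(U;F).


Ȟ^0(U;F) ≅ Z, Ȟ^1(U;F) ≅ Z^2, Ȟ^2(U;F) ≅ 0

nonempty overlaps:
  A12={p1} A13={p7} A14={p4} A15={p5} A23={p6,p10} A45={p9}
C dims 5,6; δ0: rk 4, SNF 1^4
degree 0: 5−4−0 = 1 → Ȟ^0 ≅ Z
degree 1: 6−0−4 = 2 → Ȟ^1 ≅ Z^2
degree 2: 0−0−0 = 0 → Ȟ^2 ≅ 0


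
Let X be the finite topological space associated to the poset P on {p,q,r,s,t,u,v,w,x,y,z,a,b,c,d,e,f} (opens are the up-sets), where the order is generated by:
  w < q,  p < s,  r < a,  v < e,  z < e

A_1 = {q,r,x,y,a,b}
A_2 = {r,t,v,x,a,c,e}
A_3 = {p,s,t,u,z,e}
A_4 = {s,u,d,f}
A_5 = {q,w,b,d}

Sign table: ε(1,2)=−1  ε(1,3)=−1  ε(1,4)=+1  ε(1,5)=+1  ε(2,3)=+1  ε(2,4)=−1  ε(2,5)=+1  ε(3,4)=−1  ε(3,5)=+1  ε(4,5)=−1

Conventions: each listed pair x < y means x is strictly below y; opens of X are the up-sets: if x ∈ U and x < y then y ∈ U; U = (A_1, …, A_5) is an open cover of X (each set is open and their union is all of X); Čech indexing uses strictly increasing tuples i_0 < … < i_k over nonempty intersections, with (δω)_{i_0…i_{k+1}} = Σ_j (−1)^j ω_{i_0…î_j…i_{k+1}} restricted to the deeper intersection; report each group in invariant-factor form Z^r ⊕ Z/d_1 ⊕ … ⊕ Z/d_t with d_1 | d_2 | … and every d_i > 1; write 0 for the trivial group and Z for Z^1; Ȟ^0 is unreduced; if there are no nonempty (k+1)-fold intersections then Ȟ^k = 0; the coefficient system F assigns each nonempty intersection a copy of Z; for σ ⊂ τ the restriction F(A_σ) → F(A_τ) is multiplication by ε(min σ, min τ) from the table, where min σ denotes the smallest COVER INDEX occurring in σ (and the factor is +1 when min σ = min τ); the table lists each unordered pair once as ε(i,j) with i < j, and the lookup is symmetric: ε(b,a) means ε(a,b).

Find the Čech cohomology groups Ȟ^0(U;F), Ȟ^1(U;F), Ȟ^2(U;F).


Ȟ^0(U;F) ≅ 0, Ȟ^1(U;F) ≅ Z/2 and Ȟ^2(U;F) ≅ 0

nerve of the cover:
  A12={r,x,a} A15={q,b} A23={t,e} A34={s,u} A45={d}
C dims 5,5; δ0: rk 5, SNF 1^4·2
Ȟ^0 = (5 − 5) − 0 = 0, so Ȟ^0 ≅ 0
Ȟ^1 = (5 − 0) − 5 = 0 plus torsion [2], so Ȟ^1 ≅ Z/2
Ȟ^2 = (0 − 0) − 0 = 0, so Ȟ^2 ≅ 0


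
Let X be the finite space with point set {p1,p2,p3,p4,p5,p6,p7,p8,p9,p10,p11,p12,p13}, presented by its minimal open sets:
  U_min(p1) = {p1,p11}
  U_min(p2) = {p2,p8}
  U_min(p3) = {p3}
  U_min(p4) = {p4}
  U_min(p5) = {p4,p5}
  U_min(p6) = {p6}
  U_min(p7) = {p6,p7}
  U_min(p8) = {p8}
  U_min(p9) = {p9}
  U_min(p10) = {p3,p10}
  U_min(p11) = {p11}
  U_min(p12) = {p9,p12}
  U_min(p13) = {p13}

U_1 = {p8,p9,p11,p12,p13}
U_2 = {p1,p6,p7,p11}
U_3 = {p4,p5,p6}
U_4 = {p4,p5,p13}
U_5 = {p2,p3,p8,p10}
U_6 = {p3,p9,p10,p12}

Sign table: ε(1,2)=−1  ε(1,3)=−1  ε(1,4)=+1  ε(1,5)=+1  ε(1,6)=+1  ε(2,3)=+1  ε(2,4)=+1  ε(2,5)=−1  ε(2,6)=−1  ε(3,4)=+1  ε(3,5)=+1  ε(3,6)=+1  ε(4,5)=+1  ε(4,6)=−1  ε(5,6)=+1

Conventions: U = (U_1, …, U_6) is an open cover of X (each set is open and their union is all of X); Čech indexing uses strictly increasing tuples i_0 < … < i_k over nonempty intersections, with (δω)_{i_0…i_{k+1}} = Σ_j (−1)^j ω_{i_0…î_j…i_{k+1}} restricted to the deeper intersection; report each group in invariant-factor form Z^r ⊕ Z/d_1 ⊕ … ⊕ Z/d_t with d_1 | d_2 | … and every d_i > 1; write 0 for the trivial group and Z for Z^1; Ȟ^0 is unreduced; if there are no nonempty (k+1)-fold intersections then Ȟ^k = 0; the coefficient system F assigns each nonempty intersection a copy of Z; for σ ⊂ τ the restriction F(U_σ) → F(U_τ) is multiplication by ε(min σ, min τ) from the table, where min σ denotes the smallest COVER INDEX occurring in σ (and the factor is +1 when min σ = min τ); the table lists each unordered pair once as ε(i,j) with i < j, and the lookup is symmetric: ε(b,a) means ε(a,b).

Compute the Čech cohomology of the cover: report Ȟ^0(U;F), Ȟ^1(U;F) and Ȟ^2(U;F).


Ȟ^0(U;F) ≅ 0, Ȟ^1(U;F) ≅ Z ⊕ Z/2 and Ȟ^2(U;F) ≅ 0

nonempty overlaps:
  U12={p11} U14={p13} U15={p8} U16={p9,p12} U23={p6} U34={p4,p5} U56={p3,p10}
C dims 6,7; δ0: rk 6, SNF 1^5·2
degree 0: 6−6−0 = 0 → Ȟ^0 ≅ 0
degree 1: 7−0−6 = 1 plus torsion [2] → Ȟ^1 ≅ Z ⊕ Z/2
degree 2: 0−0−0 = 0 → Ȟ^2 ≅ 0


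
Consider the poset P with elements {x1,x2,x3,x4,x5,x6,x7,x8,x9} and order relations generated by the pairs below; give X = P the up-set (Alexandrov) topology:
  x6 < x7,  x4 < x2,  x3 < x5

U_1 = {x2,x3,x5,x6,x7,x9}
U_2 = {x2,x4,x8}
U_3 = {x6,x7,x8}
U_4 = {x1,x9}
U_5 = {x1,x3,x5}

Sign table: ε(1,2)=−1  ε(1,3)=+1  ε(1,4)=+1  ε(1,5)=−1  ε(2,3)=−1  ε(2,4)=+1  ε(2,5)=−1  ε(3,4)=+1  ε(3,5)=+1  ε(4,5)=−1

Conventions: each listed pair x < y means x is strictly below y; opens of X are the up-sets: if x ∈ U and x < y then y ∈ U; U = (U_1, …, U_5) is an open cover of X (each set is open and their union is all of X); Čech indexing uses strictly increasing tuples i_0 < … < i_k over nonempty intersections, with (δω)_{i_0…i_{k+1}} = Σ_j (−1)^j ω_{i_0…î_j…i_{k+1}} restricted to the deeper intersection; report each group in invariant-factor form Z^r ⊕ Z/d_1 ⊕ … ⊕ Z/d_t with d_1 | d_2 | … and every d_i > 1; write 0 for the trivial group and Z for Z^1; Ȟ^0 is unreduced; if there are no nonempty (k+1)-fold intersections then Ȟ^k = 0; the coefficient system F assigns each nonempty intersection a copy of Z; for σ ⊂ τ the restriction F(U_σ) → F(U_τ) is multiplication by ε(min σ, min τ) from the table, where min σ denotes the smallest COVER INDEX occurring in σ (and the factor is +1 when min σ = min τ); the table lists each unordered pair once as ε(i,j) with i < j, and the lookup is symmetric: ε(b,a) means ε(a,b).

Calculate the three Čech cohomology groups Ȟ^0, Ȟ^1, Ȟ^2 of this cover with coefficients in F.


intersection data:
  U12={x2} U13={x6,x7} U14={x9} U15={x3,x5} U23={x8} U45={x1}
C dims 5,6; δ0: rk 4, SNF 1^4
Ȟ^0 = (5 − 4) − 0 = 1, so Ȟ^0 ≅ Z
Ȟ^1 = (6 − 0) − 4 = 2, so Ȟ^1 ≅ Z^2
Ȟ^2 = (0 − 0) − 0 = 0, so Ȟ^2 ≅ 0

Ȟ^0 ≅ Z; Ȟ^1 ≅ Z^2; Ȟ^2 ≅ 0


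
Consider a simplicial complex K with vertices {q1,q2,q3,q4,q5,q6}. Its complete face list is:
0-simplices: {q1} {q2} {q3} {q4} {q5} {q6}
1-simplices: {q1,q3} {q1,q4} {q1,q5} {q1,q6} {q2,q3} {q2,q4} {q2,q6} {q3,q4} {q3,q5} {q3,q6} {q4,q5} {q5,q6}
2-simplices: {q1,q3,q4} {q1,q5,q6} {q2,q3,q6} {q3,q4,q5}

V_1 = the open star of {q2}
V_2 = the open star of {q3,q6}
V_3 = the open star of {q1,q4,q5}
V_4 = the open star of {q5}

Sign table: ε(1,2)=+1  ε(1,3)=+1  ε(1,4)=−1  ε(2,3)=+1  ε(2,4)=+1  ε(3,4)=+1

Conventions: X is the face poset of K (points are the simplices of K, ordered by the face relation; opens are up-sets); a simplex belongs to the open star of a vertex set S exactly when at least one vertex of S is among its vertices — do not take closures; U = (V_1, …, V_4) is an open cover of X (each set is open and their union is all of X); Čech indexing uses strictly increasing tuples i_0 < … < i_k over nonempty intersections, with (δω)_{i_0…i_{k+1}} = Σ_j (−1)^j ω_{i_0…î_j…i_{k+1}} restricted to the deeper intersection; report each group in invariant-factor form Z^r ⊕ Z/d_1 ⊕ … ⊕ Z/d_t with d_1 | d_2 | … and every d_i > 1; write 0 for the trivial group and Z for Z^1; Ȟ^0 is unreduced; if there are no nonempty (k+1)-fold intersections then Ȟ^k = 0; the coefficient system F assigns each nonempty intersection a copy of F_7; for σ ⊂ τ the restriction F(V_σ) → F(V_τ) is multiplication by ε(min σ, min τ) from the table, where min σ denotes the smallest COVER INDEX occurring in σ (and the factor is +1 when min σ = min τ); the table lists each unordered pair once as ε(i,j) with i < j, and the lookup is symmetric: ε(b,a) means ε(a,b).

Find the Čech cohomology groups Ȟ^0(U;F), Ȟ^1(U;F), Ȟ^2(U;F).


Ȟ^0 ≅ Z/7,  Ȟ^1 ≅ Z/7,  Ȟ^2 ≅ 0

cover nerve:
  V1={{q2},{q2,q3},{q2,q4},{q2,q6},{q2,q3,q6}} V2={{q3},{q6},{q1,q3},{q1,q6},{q2,q3},{q2,q6},{q3,q4},{q3,q5},{q3,q6},{q5,q6},{q1,q3,q4},{q1,q5,q6},{q2,q3,q6},{q3,q4,q5}} V3={{q1},{q4},{q5},{q1,q3},{q1,q4},{q1,q5},{q1,q6},{q2,q4},{q3,q4},{q3,q5},{q4,q5},{q5,q6},{q1,q3,q4},{q1,q5,q6},{q3,q4,q5}} V4={{q5},{q1,q5},{q3,q5},{q4,q5},{q5,q6},{q1,q5,q6},{q3,q4,q5}}
  V12={{q2,q3},{q2,q6},{q2,q3,q6}} V13={{q2,q4}} V23={{q1,q3},{q1,q6},{q3,q4},{q3,q5},{q5,q6},{q1,q3,q4},{q1,q5,q6},{q3,q4,q5}} V24={{q3,q5},{q5,q6},{q1,q5,q6},{q3,q4,q5}} V34={{q5},{q1,q5},{q3,q5},{q4,q5},{q5,q6},{q1,q5,q6},{q3,q4,q5}}
  V234={{q3,q5},{q5,q6},{q1,q5,q6},{q3,q4,q5}}
C dims 4,5,1; δ0: rk_F7 3; δ1: rk_F7 1
Ȟ^0: (4−3)−0=1 ⇒ Z/7
Ȟ^1: (5−1)−3=1 ⇒ Z/7
Ȟ^2: (1−0)−1=0 ⇒ 0


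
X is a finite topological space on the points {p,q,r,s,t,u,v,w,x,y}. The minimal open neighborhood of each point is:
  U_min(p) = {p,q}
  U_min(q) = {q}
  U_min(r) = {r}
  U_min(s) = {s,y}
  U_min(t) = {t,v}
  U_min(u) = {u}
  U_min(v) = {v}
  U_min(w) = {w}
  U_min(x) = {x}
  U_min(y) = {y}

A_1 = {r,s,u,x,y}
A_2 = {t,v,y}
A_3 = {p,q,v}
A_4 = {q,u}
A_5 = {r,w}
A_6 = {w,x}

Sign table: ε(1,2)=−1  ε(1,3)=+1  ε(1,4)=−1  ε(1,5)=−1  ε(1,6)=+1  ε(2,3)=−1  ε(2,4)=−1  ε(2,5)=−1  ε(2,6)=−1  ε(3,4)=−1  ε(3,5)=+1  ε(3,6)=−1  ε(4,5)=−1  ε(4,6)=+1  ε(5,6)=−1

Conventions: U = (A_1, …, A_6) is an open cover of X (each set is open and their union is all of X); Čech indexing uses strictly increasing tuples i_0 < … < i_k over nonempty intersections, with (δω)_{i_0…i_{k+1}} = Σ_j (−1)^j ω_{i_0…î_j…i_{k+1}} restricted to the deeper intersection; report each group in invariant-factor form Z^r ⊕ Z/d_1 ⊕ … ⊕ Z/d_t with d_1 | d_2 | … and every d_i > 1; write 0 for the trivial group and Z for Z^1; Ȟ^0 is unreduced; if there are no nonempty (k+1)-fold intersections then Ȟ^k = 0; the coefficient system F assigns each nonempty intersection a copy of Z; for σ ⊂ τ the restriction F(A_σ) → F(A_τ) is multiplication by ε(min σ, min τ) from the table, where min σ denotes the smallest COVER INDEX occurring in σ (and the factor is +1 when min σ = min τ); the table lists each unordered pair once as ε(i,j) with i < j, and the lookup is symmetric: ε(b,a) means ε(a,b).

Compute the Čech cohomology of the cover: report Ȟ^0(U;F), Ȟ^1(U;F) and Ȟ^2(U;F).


intersection data:
  A12={y} A14={u} A15={r} A16={x} A23={v} A34={q} A56={w}
C dims 6,7; δ0: rk 5, SNF 1^5
Ȟ^0 = (6 − 5) − 0 = 1, so Ȟ^0 ≅ Z
Ȟ^1 = (7 − 0) − 5 = 2, so Ȟ^1 ≅ Z^2
Ȟ^2 = (0 − 0) − 0 = 0, so Ȟ^2 ≅ 0

Ȟ^0(U;F) ≅ Z,  Ȟ^1(U;F) ≅ Z^2,  Ȟ^2(U;F) ≅ 0
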